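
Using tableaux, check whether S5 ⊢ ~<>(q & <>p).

Tableau for the negation <>(q & <>p):
1. <>(q & <>p), u
2. q & <>p, v
3. q, v
4. <>p, v
5. p, w
Accessibility: uRu, uRv, uRw, vRu, vRv, vRw, wRu, wRv, wRw
The negation has an open branch (countermodel exists).

No, not valid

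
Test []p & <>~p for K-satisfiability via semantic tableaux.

1. []p & <>~p, w0
2. []p, w0
3. <>~p, w0
4. ~p, w1
5. p, w1
Accessibility: w0Rw1
Branch closes: p and ~p both at w1.
All branches of the tableau close; one closing branch shown above.

No, unsatisfiable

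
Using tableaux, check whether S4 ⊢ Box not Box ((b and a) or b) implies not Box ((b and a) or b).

Yes, valid

Tableau for the negation not (Box not Box ((b and a) or b) implies not Box ((b and a) or b)):
1. not (Box not Box ((b and a) or b) implies not Box ((b and a) or b)), u
2. Box not Box ((b and a) or b), u   [neg-implies-rule on 1]
3. Box ((b and a) or b), u   [neg-implies-rule on 1]
4. not Box ((b and a) or b), u   [Box-rule on 2 via uRu]
5. (b and a) or b, u   [Box-rule on 3 via uRu]
6. b and a, u   [or-rule on 5 (branches; this branch)]
7. b, u   [and-rule on 6]
8. a, u   [and-rule on 6]
9. not ((b and a) or b), v   [neg-Box-rule on 4: fresh world v, uRv]
10. not (b and a), v   [neg-or-rule on 9]
11. not b, v   [neg-or-rule on 9]
12. not Box ((b and a) or b), v   [Box-rule on 2 via uRv]
13. (b and a) or b, v   [Box-rule on 3 via uRv]
14. not a, v   [neg-and-rule on 10 (branches; this branch)]
15. b and a, v   [or-rule on 13 (branches; this branch)]
16. b, v   [and-rule on 15]
17. a, v   [and-rule on 15]
Accessibility: uRu, uRv, vRv
Branch closes: b and not b both at v.
All branches of the negation close; one closing branch shown above.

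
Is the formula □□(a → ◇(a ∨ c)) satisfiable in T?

Satisfiable (open branch found)

1. □□(a → ◇(a ∨ c)), u
2. □(a → ◇(a ∨ c)), u
3. a → ◇(a ∨ c), u
4. ◇(a ∨ c), u
5. a ∨ c, v
6. □(a → ◇(a ∨ c)), v
7. a → ◇(a ∨ c), v
8. c, v
9. ◇(a ∨ c), v
10. a ∨ c, w
11. a → ◇(a ∨ c), w
12. c, w
13. ◇(a ∨ c), w
14. a ∨ c, x
15. c, x
Accessibility: uRu, uRv, vRv, vRw, wRw, wRx, xRx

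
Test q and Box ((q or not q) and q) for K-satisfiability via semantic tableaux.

1. q and Box ((q or not q) and q), 0
2. q, 0   [and-rule on 1]
3. Box ((q or not q) and q), 0   [and-rule on 1]

Satisfiable (open branch found)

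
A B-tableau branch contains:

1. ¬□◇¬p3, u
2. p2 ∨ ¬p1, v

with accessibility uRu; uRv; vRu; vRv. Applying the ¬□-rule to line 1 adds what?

a fresh world w with uRw, and ¬◇¬p3 at w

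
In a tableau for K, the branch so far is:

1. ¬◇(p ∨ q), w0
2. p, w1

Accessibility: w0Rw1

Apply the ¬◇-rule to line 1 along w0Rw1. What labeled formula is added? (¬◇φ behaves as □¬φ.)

¬(p ∨ q), w1

¬◇φ behaves as □¬φ: propagate the negated body to each accessible world.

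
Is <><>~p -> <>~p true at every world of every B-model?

Tableau for the negation ~(<><>~p -> <>~p):
1. ~(<><>~p -> <>~p), w0
2. <><>~p, w0
3. ~<>~p, w0
4. p, w0
5. <>~p, w1
6. p, w1
7. ~p, w2
Accessibility: w0Rw0, w0Rw1, w1Rw0, w1Rw1, w1Rw2, w2Rw1, w2Rw2
The negation has an open branch (countermodel exists).

Invalid (countermodel exists)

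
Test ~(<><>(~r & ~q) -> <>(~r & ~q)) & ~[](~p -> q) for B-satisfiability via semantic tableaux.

Satisfiable

1. ~(<><>(~r & ~q) -> <>(~r & ~q)) & ~[](~p -> q), 0
2. ~(<><>(~r & ~q) -> <>(~r & ~q)), 0
3. ~[](~p -> q), 0
4. <><>(~r & ~q), 0
5. ~<>(~r & ~q), 0
6. ~(~r & ~q), 0
7. q, 0
8. ~(~p -> q), 1
9. ~p, 1
10. ~q, 1
11. ~(~r & ~q), 1
12. r, 1
13. <>(~r & ~q), 2
14. ~(~r & ~q), 2
15. q, 2
16. ~r & ~q, 3
17. ~r, 3
18. ~q, 3
Accessibility: 0R0, 0R1, 0R2, 1R0, 1R1, 2R0, 2R2, 2R3, 3R2, 3R3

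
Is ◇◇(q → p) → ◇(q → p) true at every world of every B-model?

Not valid

Tableau for the negation ¬(◇◇(q → p) → ◇(q → p)):
1. ¬(◇◇(q → p) → ◇(q → p)), w0
2. ◇◇(q → p), w0
3. ¬◇(q → p), w0
4. ¬(q → p), w0
5. q, w0
6. ¬p, w0
7. ◇(q → p), w1
8. ¬(q → p), w1
9. q, w1
10. ¬p, w1
11. q → p, w2
12. p, w2
Accessibility: w0Rw0, w0Rw1, w1Rw0, w1Rw1, w1Rw2, w2Rw1, w2Rw2
The negation has an open branch (countermodel exists).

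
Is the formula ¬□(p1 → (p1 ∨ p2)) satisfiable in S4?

Unsatisfiable

1. ¬□(p1 → (p1 ∨ p2)), u
2. ¬(p1 → (p1 ∨ p2)), v
3. p1, v
4. ¬(p1 ∨ p2), v
5. ¬p1, v
6. ¬p2, v
Accessibility: uRu, uRv, vRv
Branch closes: p1 and ¬p1 both at v.
All branches of the tableau close; one closing branch shown above.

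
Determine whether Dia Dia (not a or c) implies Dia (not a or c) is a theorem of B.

Tableau for the negation not (Dia Dia (not a or c) implies Dia (not a or c)):
1. not (Dia Dia (not a or c) implies Dia (not a or c)), u
2. Dia Dia (not a or c), u
3. not Dia (not a or c), u
4. not (not a or c), u
5. a, u
6. not c, u
7. Dia (not a or c), v
8. not (not a or c), v
9. a, v
10. not c, v
11. not a or c, w
12. c, w
Accessibility: uRu, uRv, vRu, vRv, vRw, wRv, wRw
The negation has an open branch (countermodel exists).

Invalid (countermodel exists)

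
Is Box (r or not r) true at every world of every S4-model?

Tableau for the negation not Box (r or not r):
1. not Box (r or not r), w0
2. not (r or not r), w1
3. not r, w1
4. r, w1
Accessibility: w0Rw0, w0Rw1, w1Rw1
Branch closes: r and not r both at w1.
Every branch of the negation's tableau closes; the branch above is one of them.

Yes, valid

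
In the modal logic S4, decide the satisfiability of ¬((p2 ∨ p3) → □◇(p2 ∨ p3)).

Yes, satisfiable

1. ¬((p2 ∨ p3) → □◇(p2 ∨ p3)), w0
2. p2 ∨ p3, w0   [¬→-rule on 1]
3. ¬□◇(p2 ∨ p3), w0   [¬→-rule on 1]
4. p3, w0   [∨-rule on 2 (branches; this branch)]
5. ¬◇(p2 ∨ p3), w1   [¬□-rule on 3: fresh world w1, w0Rw1]
6. ¬(p2 ∨ p3), w1   [¬◇-rule on 5 via w1Rw1]
7. ¬p2, w1   [¬∨-rule on 6]
8. ¬p3, w1   [¬∨-rule on 6]
Accessibility: w0Rw0, w0Rw1, w1Rw1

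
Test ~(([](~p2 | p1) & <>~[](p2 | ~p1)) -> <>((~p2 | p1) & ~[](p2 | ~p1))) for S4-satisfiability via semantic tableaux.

Unsatisfiable (every branch closes)

1. ~(([](~p2 | p1) & <>~[](p2 | ~p1)) -> <>((~p2 | p1) & ~[](p2 | ~p1))), u
2. [](~p2 | p1) & <>~[](p2 | ~p1), u   [~->-rule on 1]
3. ~<>((~p2 | p1) & ~[](p2 | ~p1)), u   [~->-rule on 1]
4. [](~p2 | p1), u   [&-rule on 2]
5. <>~[](p2 | ~p1), u   [&-rule on 2]
6. ~((~p2 | p1) & ~[](p2 | ~p1)), u   [~<>-rule on 3 via uRu]
7. ~p2 | p1, u   [[]-rule on 4 via uRu]
8. [](p2 | ~p1), u   [~&-rule on 6 (branches; this branch)]
9. p2 | ~p1, u   [[]-rule on 8 via uRu]
10. p1, u   [|-rule on 7 (branches; this branch)]
11. p2, u   [|-rule on 9 (branches; this branch)]
12. ~[](p2 | ~p1), v   [<>-rule on 5: fresh world v, uRv]
13. ~((~p2 | p1) & ~[](p2 | ~p1)), v   [~<>-rule on 3 via uRv]
14. ~p2 | p1, v   [[]-rule on 4 via uRv]
15. p2 | ~p1, v   [[]-rule on 8 via uRv]
16. [](p2 | ~p1), v   [~&-rule on 13 (branches; this branch)]
17. p1, v   [|-rule on 14 (branches; this branch)]
18. p2, v   [|-rule on 15 (branches; this branch)]
19. ~(p2 | ~p1), w   [~[]-rule on 12: fresh world w, vRw]
20. ~p2, w   [~|-rule on 19]
21. p1, w   [~|-rule on 19]
22. ~((~p2 | p1) & ~[](p2 | ~p1)), w   [~<>-rule on 3 via uRw]
23. ~p2 | p1, w   [[]-rule on 4 via uRw]
24. p2 | ~p1, w   [[]-rule on 8 via uRw]
25. [](p2 | ~p1), w   [~&-rule on 22 (branches; this branch)]
26. ~p1, w   [|-rule on 24 (branches; this branch)]
Accessibility: uRu, uRv, uRw, vRv, vRw, wRw
Branch closes: p1 and ~p1 both at w.
All branches of the tableau close; one closing branch shown above.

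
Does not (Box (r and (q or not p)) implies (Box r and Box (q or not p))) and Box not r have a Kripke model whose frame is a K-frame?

Unsatisfiable

1. not (Box (r and (q or not p)) implies (Box r and Box (q or not p))) and Box not r, 0
2. not (Box (r and (q or not p)) implies (Box r and Box (q or not p))), 0   [and-rule on 1]
3. Box not r, 0   [and-rule on 1]
4. Box (r and (q or not p)), 0   [neg-implies-rule on 2]
5. not (Box r and Box (q or not p)), 0   [neg-implies-rule on 2]
6. not Box (q or not p), 0   [neg-and-rule on 5 (branches; this branch)]
7. not (q or not p), 1   [neg-Box-rule on 6: fresh world 1, 0R1]
8. not q, 1   [neg-or-rule on 7]
9. p, 1   [neg-or-rule on 7]
10. not r, 1   [Box-rule on 3 via 0R1]
11. r and (q or not p), 1   [Box-rule on 4 via 0R1]
12. r, 1   [and-rule on 11]
13. q or not p, 1   [and-rule on 11]
Accessibility: 0R1
Branch closes: r and not r both at 1.
Every branch closes; the branch above is one of them.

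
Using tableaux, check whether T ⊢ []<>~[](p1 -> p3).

Tableau for the negation ~[]<>~[](p1 -> p3):
1. ~[]<>~[](p1 -> p3), u
2. ~<>~[](p1 -> p3), v
3. [](p1 -> p3), v
4. p1 -> p3, v
5. p3, v
Accessibility: uRu, uRv, vRv
The negation has an open branch (countermodel exists).

No, not valid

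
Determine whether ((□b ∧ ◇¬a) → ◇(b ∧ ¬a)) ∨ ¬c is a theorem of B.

Valid in B

Tableau for the negation ¬(((□b ∧ ◇¬a) → ◇(b ∧ ¬a)) ∨ ¬c):
1. ¬(((□b ∧ ◇¬a) → ◇(b ∧ ¬a)) ∨ ¬c), u
2. ¬((□b ∧ ◇¬a) → ◇(b ∧ ¬a)), u
3. c, u
4. □b ∧ ◇¬a, u
5. ¬◇(b ∧ ¬a), u
6. □b, u
7. ◇¬a, u
8. ¬(b ∧ ¬a), u
9. b, u
10. a, u
11. ¬a, v
12. ¬(b ∧ ¬a), v
13. b, v
14. a, v
Accessibility: uRu, uRv, vRu, vRv
Branch closes: a and ¬a both at v.
Every branch of the negation's tableau closes; the branch above is one of them.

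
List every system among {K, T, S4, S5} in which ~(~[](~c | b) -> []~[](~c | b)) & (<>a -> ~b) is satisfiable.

S4-tableau for the formula:
1. ~(~[](~c | b) -> []~[](~c | b)) & (<>a -> ~b), u
2. ~(~[](~c | b) -> []~[](~c | b)), u   [&-rule on 1]
3. <>a -> ~b, u   [&-rule on 1]
4. ~[](~c | b), u   [~->-rule on 2]
5. ~[]~[](~c | b), u   [~->-rule on 2]
6. ~b, u   [->-rule on 3 (branches; this branch)]
7. ~(~c | b), v   [~[]-rule on 4: fresh world v, uRv]
8. c, v   [~|-rule on 7]
9. ~b, v   [~|-rule on 7]
10. [](~c | b), w   [~[]-rule on 5: fresh world w, uRw]
11. ~c | b, w   [[]-rule on 10 via wRw]
12. b, w   [|-rule on 11 (branches; this branch)]
Accessibility: uRu, uRv, uRw, vRv, wRw
Complete open branch: satisfiable in S4, hence also in K, T (this S4-model is also a K-model and a T-model).
S5-tableau for the formula:
1. ~(~[](~c | b) -> []~[](~c | b)) & (<>a -> ~b), u
2. ~(~[](~c | b) -> []~[](~c | b)), u   [&-rule on 1]
3. <>a -> ~b, u   [&-rule on 1]
4. ~[](~c | b), u   [~->-rule on 2]
5. ~[]~[](~c | b), u   [~->-rule on 2]
6. ~<>a, u   [->-rule on 3 (branches; this branch)]
7. ~a, u   [~<>-rule on 6 via uRu]
8. ~(~c | b), v   [~[]-rule on 4: fresh world v, uRv]
9. c, v   [~|-rule on 8]
10. ~b, v   [~|-rule on 8]
11. ~a, v   [~<>-rule on 6 via uRv]
12. [](~c | b), w   [~[]-rule on 5: fresh world w, uRw]
13. ~a, w   [~<>-rule on 6 via uRw]
14. ~c | b, u   [[]-rule on 12 via wRu]
15. ~c | b, v   [[]-rule on 12 via wRv]
16. ~c | b, w   [[]-rule on 12 via wRw]
17. b, u   [|-rule on 14 (branches; this branch)]
18. b, v   [|-rule on 15 (branches; this branch)]
Accessibility: uRu, uRv, uRw, vRu, vRv, vRw, wRu, wRv, wRw
Branch closes: b and ~b both at v.
Every branch closes (one shown): unsatisfiable in S5.

K, T, S4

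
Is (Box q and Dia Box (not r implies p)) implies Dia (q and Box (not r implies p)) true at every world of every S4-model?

Tableau for the negation not ((Box q and Dia Box (not r implies p)) implies Dia (q and Box (not r implies p))):
1. not ((Box q and Dia Box (not r implies p)) implies Dia (q and Box (not r implies p))), 0
2. Box q and Dia Box (not r implies p), 0
3. not Dia (q and Box (not r implies p)), 0
4. Box q, 0
5. Dia Box (not r implies p), 0
6. not (q and Box (not r implies p)), 0
7. q, 0
8. not Box (not r implies p), 0
9. Box (not r implies p), 1
10. not (q and Box (not r implies p)), 1
11. q, 1
12. not r implies p, 1
13. not Box (not r implies p), 1
14. p, 1
15. not (not r implies p), 2
16. not r, 2
17. not p, 2
18. not (q and Box (not r implies p)), 2
19. q, 2
20. not Box (not r implies p), 2
21. not (not r implies p), 3
22. not r, 3
23. not p, 3
24. not (q and Box (not r implies p)), 3
25. q, 3
26. not r implies p, 3
27. not Box (not r implies p), 3
28. p, 3
Accessibility: 0R0, 0R1, 0R2, 0R3, 1R1, 1R3, 2R2, 3R3
Branch closes: p and not p both at 3.
All branches of the negation close; one closing branch shown above.

Yes, valid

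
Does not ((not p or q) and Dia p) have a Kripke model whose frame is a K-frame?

1. not ((not p or q) and Dia p), u
2. not Dia p, u

Satisfiable (open branch found)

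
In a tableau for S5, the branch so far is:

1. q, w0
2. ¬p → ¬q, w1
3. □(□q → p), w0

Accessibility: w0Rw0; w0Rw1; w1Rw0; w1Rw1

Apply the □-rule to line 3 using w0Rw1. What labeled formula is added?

□q → p, w1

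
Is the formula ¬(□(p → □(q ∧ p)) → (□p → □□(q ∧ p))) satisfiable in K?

1. ¬(□(p → □(q ∧ p)) → (□p → □□(q ∧ p))), w0
2. □(p → □(q ∧ p)), w0   [¬→-rule on 1]
3. ¬(□p → □□(q ∧ p)), w0   [¬→-rule on 1]
4. □p, w0   [¬→-rule on 3]
5. ¬□□(q ∧ p), w0   [¬→-rule on 3]
6. ¬□(q ∧ p), w1   [¬□-rule on 5: fresh world w1, w0Rw1]
7. p → □(q ∧ p), w1   [□-rule on 2 via w0Rw1]
8. p, w1   [□-rule on 4 via w0Rw1]
9. □(q ∧ p), w1   [→-rule on 7 (branches; this branch)]
10. ¬(q ∧ p), w2   [¬□-rule on 6: fresh world w2, w1Rw2]
11. q ∧ p, w2   [□-rule on 9 via w1Rw2]
12. q, w2   [∧-rule on 11]
13. p, w2   [∧-rule on 11]
14. ¬p, w2   [¬∧-rule on 10 (branches; this branch)]
Accessibility: w0Rw1, w1Rw2
Branch closes: p and ¬p both at w2.
Every branch closes; the branch above is one of them.

Unsatisfiable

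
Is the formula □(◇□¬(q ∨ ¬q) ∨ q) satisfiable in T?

1. □(◇□¬(q ∨ ¬q) ∨ q), u
2. ◇□¬(q ∨ ¬q) ∨ q, u
3. q, u
Accessibility: uRu

Satisfiable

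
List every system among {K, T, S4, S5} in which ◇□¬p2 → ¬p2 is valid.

S5

S4-tableau for the negation ¬(◇□¬p2 → ¬p2):
1. ¬(◇□¬p2 → ¬p2), u
2. ◇□¬p2, u   [¬→-rule on 1]
3. p2, u   [¬→-rule on 1]
4. □¬p2, v   [◇-rule on 2: fresh world v, uRv]
5. ¬p2, v   [□-rule on 4 via vRv]
Accessibility: uRu, uRv, vRv
Complete open branch: countermodel on an S4-frame, so not valid in S4, nor in K, T (the same frame is also a K-frame and a T-frame).
S5-tableau for the negation ¬(◇□¬p2 → ¬p2):
1. ¬(◇□¬p2 → ¬p2), u
2. ◇□¬p2, u   [¬→-rule on 1]
3. p2, u   [¬→-rule on 1]
4. □¬p2, v   [◇-rule on 2: fresh world v, uRv]
5. ¬p2, u   [□-rule on 4 via vRu]
Accessibility: uRu, uRv, vRu, vRv
Branch closes: p2 and ¬p2 both at u.
Every branch closes (one shown): valid in S5.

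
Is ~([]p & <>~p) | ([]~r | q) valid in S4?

Tableau for the negation ~(~([]p & <>~p) | ([]~r | q)):
1. ~(~([]p & <>~p) | ([]~r | q)), w0
2. []p & <>~p, w0
3. ~([]~r | q), w0
4. []p, w0
5. <>~p, w0
6. ~[]~r, w0
7. ~q, w0
8. p, w0
9. ~p, w1
10. p, w1
Accessibility: w0Rw0, w0Rw1, w1Rw1
Branch closes: p and ~p both at w1.
All branches of the negation close; one closing branch shown above.

Valid in S4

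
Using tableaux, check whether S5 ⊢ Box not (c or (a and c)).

No, not valid

Tableau for the negation not Box not (c or (a and c)):
1. not Box not (c or (a and c)), u
2. c or (a and c), v
3. a and c, v
4. a, v
5. c, v
Accessibility: uRu, uRv, vRu, vRv
The negation has an open branch (countermodel exists).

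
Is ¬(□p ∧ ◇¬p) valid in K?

Tableau for the negation □p ∧ ◇¬p:
1. □p ∧ ◇¬p, 0
2. □p, 0
3. ◇¬p, 0
4. ¬p, 1
5. p, 1
Accessibility: 0R1
Branch closes: p and ¬p both at 1.
All branches of the negation close; one closing branch shown above.

Yes, valid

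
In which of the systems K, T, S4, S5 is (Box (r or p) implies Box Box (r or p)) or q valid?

S4, S5

S4-tableau for the negation not ((Box (r or p) implies Box Box (r or p)) or q):
1. not ((Box (r or p) implies Box Box (r or p)) or q), w0
2. not (Box (r or p) implies Box Box (r or p)), w0   [neg-or-rule on 1]
3. not q, w0   [neg-or-rule on 1]
4. Box (r or p), w0   [neg-implies-rule on 2]
5. not Box Box (r or p), w0   [neg-implies-rule on 2]
6. r or p, w0   [Box-rule on 4 via w0Rw0]
7. p, w0   [or-rule on 6 (branches; this branch)]
8. not Box (r or p), w1   [neg-Box-rule on 5: fresh world w1, w0Rw1]
9. r or p, w1   [Box-rule on 4 via w0Rw1]
10. p, w1   [or-rule on 9 (branches; this branch)]
11. not (r or p), w2   [neg-Box-rule on 8: fresh world w2, w1Rw2]
12. not r, w2   [neg-or-rule on 11]
13. not p, w2   [neg-or-rule on 11]
14. r or p, w2   [Box-rule on 4 via w0Rw2]
15. p, w2   [or-rule on 14 (branches; this branch)]
Accessibility: w0Rw0, w0Rw1, w0Rw2, w1Rw1, w1Rw2, w2Rw2
Branch closes: p and not p both at w2.
Every branch closes (one shown): valid in S4, hence also in S5 (every theorem of S4 is a theorem of S5).
T-tableau for the negation not ((Box (r or p) implies Box Box (r or p)) or q):
1. not ((Box (r or p) implies Box Box (r or p)) or q), w0
2. not (Box (r or p) implies Box Box (r or p)), w0   [neg-or-rule on 1]
3. not q, w0   [neg-or-rule on 1]
4. Box (r or p), w0   [neg-implies-rule on 2]
5. not Box Box (r or p), w0   [neg-implies-rule on 2]
6. r or p, w0   [Box-rule on 4 via w0Rw0]
7. p, w0   [or-rule on 6 (branches; this branch)]
8. not Box (r or p), w1   [neg-Box-rule on 5: fresh world w1, w0Rw1]
9. r or p, w1   [Box-rule on 4 via w0Rw1]
10. p, w1   [or-rule on 9 (branches; this branch)]
11. not (r or p), w2   [neg-Box-rule on 8: fresh world w2, w1Rw2]
12. not r, w2   [neg-or-rule on 11]
13. not p, w2   [neg-or-rule on 11]
Accessibility: w0Rw0, w0Rw1, w1Rw1, w1Rw2, w2Rw2
Complete open branch: countermodel on a T-frame, so not valid in T, nor in K (the same frame is also a K-frame).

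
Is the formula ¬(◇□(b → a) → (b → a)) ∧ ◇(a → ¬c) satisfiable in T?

1. ¬(◇□(b → a) → (b → a)) ∧ ◇(a → ¬c), w0
2. ¬(◇□(b → a) → (b → a)), w0   [∧-rule on 1]
3. ◇(a → ¬c), w0   [∧-rule on 1]
4. ◇□(b → a), w0   [¬→-rule on 2]
5. ¬(b → a), w0   [¬→-rule on 2]
6. b, w0   [¬→-rule on 5]
7. ¬a, w0   [¬→-rule on 5]
8. a → ¬c, w1   [◇-rule on 3: fresh world w1, w0Rw1]
9. ¬c, w1   [→-rule on 8 (branches; this branch)]
10. □(b → a), w2   [◇-rule on 4: fresh world w2, w0Rw2]
11. b → a, w2   [□-rule on 10 via w2Rw2]
12. a, w2   [→-rule on 11 (branches; this branch)]
Accessibility: w0Rw0, w0Rw1, w0Rw2, w1Rw1, w2Rw2

Satisfiable (open branch found)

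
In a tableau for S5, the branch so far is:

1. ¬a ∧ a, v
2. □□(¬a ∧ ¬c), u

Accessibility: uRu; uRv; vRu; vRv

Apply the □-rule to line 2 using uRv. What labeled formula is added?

□(¬a ∧ ¬c), v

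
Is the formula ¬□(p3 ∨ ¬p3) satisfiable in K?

1. ¬□(p3 ∨ ¬p3), 0
2. ¬(p3 ∨ ¬p3), 1   [¬□-rule on 1: fresh world 1, 0R1]
3. ¬p3, 1   [¬∨-rule on 2]
4. p3, 1   [¬∨-rule on 2]
Accessibility: 0R1
Branch closes: p3 and ¬p3 both at 1.
(One branch shown.) All branches close.

No, unsatisfiable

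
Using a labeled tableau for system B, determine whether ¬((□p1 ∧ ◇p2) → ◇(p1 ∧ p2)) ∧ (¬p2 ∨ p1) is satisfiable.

Unsatisfiable

1. ¬((□p1 ∧ ◇p2) → ◇(p1 ∧ p2)) ∧ (¬p2 ∨ p1), 0
2. ¬((□p1 ∧ ◇p2) → ◇(p1 ∧ p2)), 0
3. ¬p2 ∨ p1, 0
4. □p1 ∧ ◇p2, 0
5. ¬◇(p1 ∧ p2), 0
6. □p1, 0
7. ◇p2, 0
8. ¬(p1 ∧ p2), 0
9. p1, 0
10. ¬p2, 0
11. p2, 1
12. ¬(p1 ∧ p2), 1
13. p1, 1
14. ¬p2, 1
Accessibility: 0R0, 0R1, 1R0, 1R1
Branch closes: p2 and ¬p2 both at 1.
All branches of the tableau close; one closing branch shown above.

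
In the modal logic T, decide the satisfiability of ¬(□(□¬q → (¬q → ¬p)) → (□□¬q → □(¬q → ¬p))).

1. ¬(□(□¬q → (¬q → ¬p)) → (□□¬q → □(¬q → ¬p))), u
2. □(□¬q → (¬q → ¬p)), u
3. ¬(□□¬q → □(¬q → ¬p)), u
4. □□¬q, u
5. ¬□(¬q → ¬p), u
6. □¬q → (¬q → ¬p), u
7. □¬q, u
8. ¬q, u
9. ¬□¬q, u
10. ¬(¬q → ¬p), v
11. ¬q, v
12. p, v
13. □¬q → (¬q → ¬p), v
14. □¬q, v
15. ¬□¬q, v
16. q, w
17. □¬q → (¬q → ¬p), w
18. □¬q, w
19. ¬q, w
Accessibility: uRu, uRv, uRw, vRv, wRw
Branch closes: q and ¬q both at w.
(One branch shown.) All branches close.

Unsatisfiable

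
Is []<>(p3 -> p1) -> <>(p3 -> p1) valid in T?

Tableau for the negation ~([]<>(p3 -> p1) -> <>(p3 -> p1)):
1. ~([]<>(p3 -> p1) -> <>(p3 -> p1)), 0
2. []<>(p3 -> p1), 0
3. ~<>(p3 -> p1), 0
4. <>(p3 -> p1), 0
5. ~(p3 -> p1), 0
6. p3, 0
7. ~p1, 0
8. p3 -> p1, 1
9. <>(p3 -> p1), 1
10. ~(p3 -> p1), 1
11. p3, 1
12. ~p1, 1
13. p1, 1
Accessibility: 0R0, 0R1, 1R1
Branch closes: p1 and ~p1 both at 1.
Every branch of the negation's tableau closes; the branch above is one of them.

Valid in T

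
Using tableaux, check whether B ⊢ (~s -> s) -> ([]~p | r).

Invalid (countermodel exists)

Tableau for the negation ~((~s -> s) -> ([]~p | r)):
1. ~((~s -> s) -> ([]~p | r)), 0
2. ~s -> s, 0
3. ~([]~p | r), 0
4. ~[]~p, 0
5. ~r, 0
6. s, 0
7. p, 1
Accessibility: 0R0, 0R1, 1R0, 1R1
The negation has an open branch (countermodel exists).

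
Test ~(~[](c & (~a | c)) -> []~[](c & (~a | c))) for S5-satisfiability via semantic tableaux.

Unsatisfiable

1. ~(~[](c & (~a | c)) -> []~[](c & (~a | c))), u
2. ~[](c & (~a | c)), u
3. ~[]~[](c & (~a | c)), u
4. ~(c & (~a | c)), v
5. ~(~a | c), v
6. a, v
7. ~c, v
8. [](c & (~a | c)), w
9. c & (~a | c), u
10. c, u
11. ~a | c, u
12. c & (~a | c), v
13. c, v
14. ~a | c, v
Accessibility: uRu, uRv, uRw, vRu, vRv, vRw, wRu, wRv, wRw
Branch closes: c and ~c both at v.
All branches of the tableau close; one closing branch shown above.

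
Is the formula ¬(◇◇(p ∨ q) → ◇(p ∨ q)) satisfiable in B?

1. ¬(◇◇(p ∨ q) → ◇(p ∨ q)), w0
2. ◇◇(p ∨ q), w0
3. ¬◇(p ∨ q), w0
4. ¬(p ∨ q), w0
5. ¬p, w0
6. ¬q, w0
7. ◇(p ∨ q), w1
8. ¬(p ∨ q), w1
9. ¬p, w1
10. ¬q, w1
11. p ∨ q, w2
12. q, w2
Accessibility: w0Rw0, w0Rw1, w1Rw0, w1Rw1, w1Rw2, w2Rw1, w2Rw2

Satisfiable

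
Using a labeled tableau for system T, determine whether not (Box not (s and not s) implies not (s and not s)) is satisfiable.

1. not (Box not (s and not s) implies not (s and not s)), u
2. Box not (s and not s), u   [neg-implies-rule on 1]
3. s and not s, u   [neg-implies-rule on 1]
4. s, u   [and-rule on 3]
5. not s, u   [and-rule on 3]
Accessibility: uRu
Branch closes: s and not s both at u.
Every branch closes; the branch above is one of them.

No, unsatisfiable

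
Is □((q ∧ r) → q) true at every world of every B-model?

Valid in B

Tableau for the negation ¬□((q ∧ r) → q):
1. ¬□((q ∧ r) → q), w0
2. ¬((q ∧ r) → q), w1
3. q ∧ r, w1
4. ¬q, w1
5. q, w1
6. r, w1
Accessibility: w0Rw0, w0Rw1, w1Rw0, w1Rw1
Branch closes: q and ¬q both at w1.
All branches of the negation close; one closing branch shown above.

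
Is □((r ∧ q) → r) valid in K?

Valid in K

Tableau for the negation ¬□((r ∧ q) → r):
1. ¬□((r ∧ q) → r), u
2. ¬((r ∧ q) → r), v
3. r ∧ q, v
4. ¬r, v
5. r, v
6. q, v
Accessibility: uRv
Branch closes: r and ¬r both at v.
Every branch of the negation's tableau closes; the branch above is one of them.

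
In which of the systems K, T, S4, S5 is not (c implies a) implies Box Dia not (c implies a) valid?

S5-tableau for the negation not (not (c implies a) implies Box Dia not (c implies a)):
1. not (not (c implies a) implies Box Dia not (c implies a)), u
2. not (c implies a), u
3. not Box Dia not (c implies a), u
4. c, u
5. not a, u
6. not Dia not (c implies a), v
7. c implies a, u
8. c implies a, v
9. a, u
Accessibility: uRu, uRv, vRu, vRv
Branch closes: a and not a both at u.
Every branch closes (one shown): valid in S5.
S4-tableau for the negation not (not (c implies a) implies Box Dia not (c implies a)):
1. not (not (c implies a) implies Box Dia not (c implies a)), u
2. not (c implies a), u
3. not Box Dia not (c implies a), u
4. c, u
5. not a, u
6. not Dia not (c implies a), v
7. c implies a, v
8. a, v
Accessibility: uRu, uRv, vRv
Complete open branch: countermodel on an S4-frame, so not valid in S4, nor in K, T (the same frame is also a K-frame and a T-frame).

S5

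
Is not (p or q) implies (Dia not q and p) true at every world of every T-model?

Invalid (countermodel exists)

Tableau for the negation not (not (p or q) implies (Dia not q and p)):
1. not (not (p or q) implies (Dia not q and p)), u
2. not (p or q), u
3. not (Dia not q and p), u
4. not p, u
5. not q, u
Accessibility: uRu
The negation has an open branch (countermodel exists).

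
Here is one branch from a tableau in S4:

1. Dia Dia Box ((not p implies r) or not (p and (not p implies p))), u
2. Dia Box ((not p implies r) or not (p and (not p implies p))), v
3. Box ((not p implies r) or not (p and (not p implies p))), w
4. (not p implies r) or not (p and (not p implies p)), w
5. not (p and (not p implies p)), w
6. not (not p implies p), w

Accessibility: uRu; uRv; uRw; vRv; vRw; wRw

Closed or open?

No atom appears with both signs at the same world.

No, open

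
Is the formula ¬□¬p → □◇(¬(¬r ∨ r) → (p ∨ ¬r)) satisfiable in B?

Satisfiable

1. ¬□¬p → □◇(¬(¬r ∨ r) → (p ∨ ¬r)), 0
2. □◇(¬(¬r ∨ r) → (p ∨ ¬r)), 0   [→-rule on 1 (branches; this branch)]
3. ◇(¬(¬r ∨ r) → (p ∨ ¬r)), 0   [□-rule on 2 via 0R0]
4. ¬(¬r ∨ r) → (p ∨ ¬r), 1   [◇-rule on 3: fresh world 1, 0R1]
5. ◇(¬(¬r ∨ r) → (p ∨ ¬r)), 1   [□-rule on 2 via 0R1]
6. p ∨ ¬r, 1   [→-rule on 4 (branches; this branch)]
7. ¬r, 1   [∨-rule on 6 (branches; this branch)]
8. ¬(¬r ∨ r) → (p ∨ ¬r), 2   [◇-rule on 5: fresh world 2, 1R2]
9. p ∨ ¬r, 2   [→-rule on 8 (branches; this branch)]
10. ¬r, 2   [∨-rule on 9 (branches; this branch)]
Accessibility: 0R0, 0R1, 1R0, 1R1, 1R2, 2R1, 2R2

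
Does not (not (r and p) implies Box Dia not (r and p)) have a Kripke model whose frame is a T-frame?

1. not (not (r and p) implies Box Dia not (r and p)), u
2. not (r and p), u   [neg-implies-rule on 1]
3. not Box Dia not (r and p), u   [neg-implies-rule on 1]
4. not p, u   [neg-and-rule on 2 (branches; this branch)]
5. not Dia not (r and p), v   [neg-Box-rule on 3: fresh world v, uRv]
6. r and p, v   [neg-Dia-rule on 5 via vRv]
7. r, v   [and-rule on 6]
8. p, v   [and-rule on 6]
Accessibility: uRu, uRv, vRv

Yes, satisfiable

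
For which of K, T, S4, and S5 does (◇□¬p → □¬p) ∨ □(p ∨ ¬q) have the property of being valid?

S4-tableau for the negation ¬((◇□¬p → □¬p) ∨ □(p ∨ ¬q)):
1. ¬((◇□¬p → □¬p) ∨ □(p ∨ ¬q)), u
2. ¬(◇□¬p → □¬p), u   [¬∨-rule on 1]
3. ¬□(p ∨ ¬q), u   [¬∨-rule on 1]
4. ◇□¬p, u   [¬→-rule on 2]
5. ¬□¬p, u   [¬→-rule on 2]
6. ¬(p ∨ ¬q), v   [¬□-rule on 3: fresh world v, uRv]
7. ¬p, v   [¬∨-rule on 6]
8. q, v   [¬∨-rule on 6]
9. □¬p, w   [◇-rule on 4: fresh world w, uRw]
10. ¬p, w   [□-rule on 9 via wRw]
11. p, x   [¬□-rule on 5: fresh world x, uRx]
Accessibility: uRu, uRv, uRw, uRx, vRv, wRw, xRx
Complete open branch: countermodel on an S4-frame, so not valid in S4, nor in K, T (the same frame is also a K-frame and a T-frame).
S5-tableau for the negation ¬((◇□¬p → □¬p) ∨ □(p ∨ ¬q)):
1. ¬((◇□¬p → □¬p) ∨ □(p ∨ ¬q)), u
2. ¬(◇□¬p → □¬p), u   [¬∨-rule on 1]
3. ¬□(p ∨ ¬q), u   [¬∨-rule on 1]
4. ◇□¬p, u   [¬→-rule on 2]
5. ¬□¬p, u   [¬→-rule on 2]
6. ¬(p ∨ ¬q), v   [¬□-rule on 3: fresh world v, uRv]
7. ¬p, v   [¬∨-rule on 6]
8. q, v   [¬∨-rule on 6]
9. □¬p, w   [◇-rule on 4: fresh world w, uRw]
10. ¬p, u   [□-rule on 9 via wRu]
11. ¬p, w   [□-rule on 9 via wRw]
12. p, x   [¬□-rule on 5: fresh world x, uRx]
13. ¬p, x   [□-rule on 9 via wRx]
Accessibility: uRu, uRv, uRw, uRx, vRu, vRv, vRw, vRx, wRu, wRv, wRw, wRx, xRu, xRv, xRw, xRx
Branch closes: p and ¬p both at x.
Every branch closes (one shown): valid in S5.

S5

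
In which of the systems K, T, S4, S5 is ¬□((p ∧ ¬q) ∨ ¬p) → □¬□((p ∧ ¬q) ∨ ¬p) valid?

S5

S4-tableau for the negation ¬(¬□((p ∧ ¬q) ∨ ¬p) → □¬□((p ∧ ¬q) ∨ ¬p)):
1. ¬(¬□((p ∧ ¬q) ∨ ¬p) → □¬□((p ∧ ¬q) ∨ ¬p)), w0
2. ¬□((p ∧ ¬q) ∨ ¬p), w0
3. ¬□¬□((p ∧ ¬q) ∨ ¬p), w0
4. ¬((p ∧ ¬q) ∨ ¬p), w1
5. ¬(p ∧ ¬q), w1
6. p, w1
7. q, w1
8. □((p ∧ ¬q) ∨ ¬p), w2
9. (p ∧ ¬q) ∨ ¬p, w2
10. ¬p, w2
Accessibility: w0Rw0, w0Rw1, w0Rw2, w1Rw1, w2Rw2
Complete open branch: countermodel on an S4-frame, so not valid in S4, nor in K, T (the same frame is also a K-frame and a T-frame).
S5-tableau for the negation ¬(¬□((p ∧ ¬q) ∨ ¬p) → □¬□((p ∧ ¬q) ∨ ¬p)):
1. ¬(¬□((p ∧ ¬q) ∨ ¬p) → □¬□((p ∧ ¬q) ∨ ¬p)), w0
2. ¬□((p ∧ ¬q) ∨ ¬p), w0
3. ¬□¬□((p ∧ ¬q) ∨ ¬p), w0
4. ¬((p ∧ ¬q) ∨ ¬p), w1
5. ¬(p ∧ ¬q), w1
6. p, w1
7. q, w1
8. □((p ∧ ¬q) ∨ ¬p), w2
9. (p ∧ ¬q) ∨ ¬p, w0
10. (p ∧ ¬q) ∨ ¬p, w1
11. (p ∧ ¬q) ∨ ¬p, w2
12. p ∧ ¬q, w0
13. p, w0
14. ¬q, w0
15. p ∧ ¬q, w1
16. ¬q, w1
Accessibility: w0Rw0, w0Rw1, w0Rw2, w1Rw0, w1Rw1, w1Rw2, w2Rw0, w2Rw1, w2Rw2
Branch closes: q and ¬q both at w1.
Every branch closes (one shown): valid in S5.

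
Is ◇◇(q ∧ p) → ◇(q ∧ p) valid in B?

Not valid

Tableau for the negation ¬(◇◇(q ∧ p) → ◇(q ∧ p)):
1. ¬(◇◇(q ∧ p) → ◇(q ∧ p)), 0
2. ◇◇(q ∧ p), 0
3. ¬◇(q ∧ p), 0
4. ¬(q ∧ p), 0
5. ¬p, 0
6. ◇(q ∧ p), 1
7. ¬(q ∧ p), 1
8. ¬p, 1
9. q ∧ p, 2
10. q, 2
11. p, 2
Accessibility: 0R0, 0R1, 1R0, 1R1, 1R2, 2R1, 2R2
The negation has an open branch (countermodel exists).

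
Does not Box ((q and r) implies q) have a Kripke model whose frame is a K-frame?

Unsatisfiable

1. not Box ((q and r) implies q), w0
2. not ((q and r) implies q), w1   [neg-Box-rule on 1: fresh world w1, w0Rw1]
3. q and r, w1   [neg-implies-rule on 2]
4. not q, w1   [neg-implies-rule on 2]
5. q, w1   [and-rule on 3]
6. r, w1   [and-rule on 3]
Accessibility: w0Rw1
Branch closes: q and not q both at w1.
All branches of the tableau close; one closing branch shown above.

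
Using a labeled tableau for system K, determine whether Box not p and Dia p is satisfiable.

1. Box not p and Dia p, 0
2. Box not p, 0   [and-rule on 1]
3. Dia p, 0   [and-rule on 1]
4. p, 1   [Dia-rule on 3: fresh world 1, 0R1]
5. not p, 1   [Box-rule on 2 via 0R1]
Accessibility: 0R1
Branch closes: p and not p both at 1.
(One branch shown.) All branches close.

Unsatisfiable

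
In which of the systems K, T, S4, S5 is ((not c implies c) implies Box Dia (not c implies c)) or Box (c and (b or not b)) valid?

S5-tableau for the negation not (((not c implies c) implies Box Dia (not c implies c)) or Box (c and (b or not b))):
1. not (((not c implies c) implies Box Dia (not c implies c)) or Box (c and (b or not b))), w0
2. not ((not c implies c) implies Box Dia (not c implies c)), w0   [neg-or-rule on 1]
3. not Box (c and (b or not b)), w0   [neg-or-rule on 1]
4. not c implies c, w0   [neg-implies-rule on 2]
5. not Box Dia (not c implies c), w0   [neg-implies-rule on 2]
6. c, w0   [implies-rule on 4 (branches; this branch)]
7. not (c and (b or not b)), w1   [neg-Box-rule on 3: fresh world w1, w0Rw1]
8. not c, w1   [neg-and-rule on 7 (branches; this branch)]
9. not Dia (not c implies c), w2   [neg-Box-rule on 5: fresh world w2, w0Rw2]
10. not (not c implies c), w0   [neg-Dia-rule on 9 via w2Rw0]
11. not c, w0   [neg-implies-rule on 10]
Accessibility: w0Rw0, w0Rw1, w0Rw2, w1Rw0, w1Rw1, w1Rw2, w2Rw0, w2Rw1, w2Rw2
Branch closes: c and not c both at w0.
Every branch closes (one shown): valid in S5.
S4-tableau for the negation not (((not c implies c) implies Box Dia (not c implies c)) or Box (c and (b or not b))):
1. not (((not c implies c) implies Box Dia (not c implies c)) or Box (c and (b or not b))), w0
2. not ((not c implies c) implies Box Dia (not c implies c)), w0   [neg-or-rule on 1]
3. not Box (c and (b or not b)), w0   [neg-or-rule on 1]
4. not c implies c, w0   [neg-implies-rule on 2]
5. not Box Dia (not c implies c), w0   [neg-implies-rule on 2]
6. c, w0   [implies-rule on 4 (branches; this branch)]
7. not (c and (b or not b)), w1   [neg-Box-rule on 3: fresh world w1, w0Rw1]
8. not c, w1   [neg-and-rule on 7 (branches; this branch)]
9. not Dia (not c implies c), w2   [neg-Box-rule on 5: fresh world w2, w0Rw2]
10. not (not c implies c), w2   [neg-Dia-rule on 9 via w2Rw2]
11. not c, w2   [neg-implies-rule on 10]
Accessibility: w0Rw0, w0Rw1, w0Rw2, w1Rw1, w2Rw2
Complete open branch: countermodel on an S4-frame, so not valid in S4, nor in K, T (the same frame is also a K-frame and a T-frame).

S5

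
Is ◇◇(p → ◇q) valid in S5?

No, not valid

Tableau for the negation ¬◇◇(p → ◇q):
1. ¬◇◇(p → ◇q), w0
2. ¬◇(p → ◇q), w0
3. ¬(p → ◇q), w0
4. p, w0
5. ¬◇q, w0
6. ¬q, w0
Accessibility: w0Rw0
The negation has an open branch (countermodel exists).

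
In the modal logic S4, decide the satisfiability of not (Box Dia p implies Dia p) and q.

Unsatisfiable

1. not (Box Dia p implies Dia p) and q, w0
2. not (Box Dia p implies Dia p), w0
3. q, w0
4. Box Dia p, w0
5. not Dia p, w0
6. Dia p, w0
7. not p, w0
8. p, w1
9. Dia p, w1
10. not p, w1
Accessibility: w0Rw0, w0Rw1, w1Rw1
Branch closes: p and not p both at w1.
(One branch shown.) All branches close.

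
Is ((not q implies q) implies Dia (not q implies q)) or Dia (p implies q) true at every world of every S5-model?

Valid

Tableau for the negation not (((not q implies q) implies Dia (not q implies q)) or Dia (p implies q)):
1. not (((not q implies q) implies Dia (not q implies q)) or Dia (p implies q)), u
2. not ((not q implies q) implies Dia (not q implies q)), u   [neg-or-rule on 1]
3. not Dia (p implies q), u   [neg-or-rule on 1]
4. not q implies q, u   [neg-implies-rule on 2]
5. not Dia (not q implies q), u   [neg-implies-rule on 2]
6. not (p implies q), u   [neg-Dia-rule on 3 via uRu]
7. p, u   [neg-implies-rule on 6]
8. not q, u   [neg-implies-rule on 6]
9. not (not q implies q), u   [neg-Dia-rule on 5 via uRu]
10. q, u   [implies-rule on 4 (branches; this branch)]
Accessibility: uRu
Branch closes: q and not q both at u.
Every branch of the negation's tableau closes; the branch above is one of them.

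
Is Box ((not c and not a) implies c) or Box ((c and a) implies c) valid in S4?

Valid

Tableau for the negation not (Box ((not c and not a) implies c) or Box ((c and a) implies c)):
1. not (Box ((not c and not a) implies c) or Box ((c and a) implies c)), 0
2. not Box ((not c and not a) implies c), 0   [neg-or-rule on 1]
3. not Box ((c and a) implies c), 0   [neg-or-rule on 1]
4. not ((not c and not a) implies c), 1   [neg-Box-rule on 2: fresh world 1, 0R1]
5. not c and not a, 1   [neg-implies-rule on 4]
6. not c, 1   [neg-implies-rule on 4]
7. not a, 1   [and-rule on 5]
8. not ((c and a) implies c), 2   [neg-Box-rule on 3: fresh world 2, 0R2]
9. c and a, 2   [neg-implies-rule on 8]
10. not c, 2   [neg-implies-rule on 8]
11. c, 2   [and-rule on 9]
12. a, 2   [and-rule on 9]
Accessibility: 0R0, 0R1, 0R2, 1R1, 2R2
Branch closes: c and not c both at 2.
Every branch of the negation's tableau closes; the branch above is one of them.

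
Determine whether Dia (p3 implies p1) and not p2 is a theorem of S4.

Tableau for the negation not (Dia (p3 implies p1) and not p2):
1. not (Dia (p3 implies p1) and not p2), u
2. p2, u   [neg-and-rule on 1 (branches; this branch)]
Accessibility: uRu
The negation has an open branch (countermodel exists).

Invalid (countermodel exists)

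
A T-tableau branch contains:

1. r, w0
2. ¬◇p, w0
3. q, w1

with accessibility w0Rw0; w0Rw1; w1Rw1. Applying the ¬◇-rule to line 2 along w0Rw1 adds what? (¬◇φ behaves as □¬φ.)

¬p, w1

¬◇φ behaves as □¬φ: propagate the negated body to each accessible world.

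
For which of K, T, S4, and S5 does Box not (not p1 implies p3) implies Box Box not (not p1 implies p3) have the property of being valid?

S4, S5

T-tableau for the negation not (Box not (not p1 implies p3) implies Box Box not (not p1 implies p3)):
1. not (Box not (not p1 implies p3) implies Box Box not (not p1 implies p3)), u
2. Box not (not p1 implies p3), u
3. not Box Box not (not p1 implies p3), u
4. not (not p1 implies p3), u
5. not p1, u
6. not p3, u
7. not Box not (not p1 implies p3), v
8. not (not p1 implies p3), v
9. not p1, v
10. not p3, v
11. not p1 implies p3, w
12. p3, w
Accessibility: uRu, uRv, vRv, vRw, wRw
Complete open branch: countermodel on a T-frame, so not valid in T, nor in K (the same frame is also a K-frame).
S4-tableau for the negation not (Box not (not p1 implies p3) implies Box Box not (not p1 implies p3)):
1. not (Box not (not p1 implies p3) implies Box Box not (not p1 implies p3)), u
2. Box not (not p1 implies p3), u
3. not Box Box not (not p1 implies p3), u
4. not (not p1 implies p3), u
5. not p1, u
6. not p3, u
7. not Box not (not p1 implies p3), v
8. not (not p1 implies p3), v
9. not p1, v
10. not p3, v
11. not p1 implies p3, w
12. not (not p1 implies p3), w
13. not p1, w
14. not p3, w
15. p3, w
Accessibility: uRu, uRv, uRw, vRv, vRw, wRw
Branch closes: p3 and not p3 both at w.
Every branch closes (one shown): valid in S4, hence also in S5 (every theorem of S4 is a theorem of S5).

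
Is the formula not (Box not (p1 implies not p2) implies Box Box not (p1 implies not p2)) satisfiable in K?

1. not (Box not (p1 implies not p2) implies Box Box not (p1 implies not p2)), 0
2. Box not (p1 implies not p2), 0
3. not Box Box not (p1 implies not p2), 0
4. not Box not (p1 implies not p2), 1
5. not (p1 implies not p2), 1
6. p1, 1
7. p2, 1
8. p1 implies not p2, 2
9. not p2, 2
Accessibility: 0R1, 1R2

Satisfiable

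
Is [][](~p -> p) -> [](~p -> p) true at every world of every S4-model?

Tableau for the negation ~([][](~p -> p) -> [](~p -> p)):
1. ~([][](~p -> p) -> [](~p -> p)), 0
2. [][](~p -> p), 0   [~->-rule on 1]
3. ~[](~p -> p), 0   [~->-rule on 1]
4. [](~p -> p), 0   [[]-rule on 2 via 0R0]
5. ~p -> p, 0   [[]-rule on 4 via 0R0]
6. p, 0   [->-rule on 5 (branches; this branch)]
7. ~(~p -> p), 1   [~[]-rule on 3: fresh world 1, 0R1]
8. ~p, 1   [~->-rule on 7]
9. [](~p -> p), 1   [[]-rule on 2 via 0R1]
10. ~p -> p, 1   [[]-rule on 4 via 0R1]
11. p, 1   [->-rule on 10 (branches; this branch)]
Accessibility: 0R0, 0R1, 1R1
Branch closes: p and ~p both at 1.
Every branch of the negation's tableau closes; the branch above is one of them.

Valid in S4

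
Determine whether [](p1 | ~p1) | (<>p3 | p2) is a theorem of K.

Tableau for the negation ~([](p1 | ~p1) | (<>p3 | p2)):
1. ~([](p1 | ~p1) | (<>p3 | p2)), u
2. ~[](p1 | ~p1), u
3. ~(<>p3 | p2), u
4. ~<>p3, u
5. ~p2, u
6. ~(p1 | ~p1), v
7. ~p1, v
8. p1, v
Accessibility: uRv
Branch closes: p1 and ~p1 both at v.
All branches of the negation close; one closing branch shown above.

Valid in K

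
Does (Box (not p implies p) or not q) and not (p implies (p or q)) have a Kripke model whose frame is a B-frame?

1. (Box (not p implies p) or not q) and not (p implies (p or q)), 0
2. Box (not p implies p) or not q, 0
3. not (p implies (p or q)), 0
4. p, 0
5. not (p or q), 0
6. not p, 0
7. not q, 0
Accessibility: 0R0
Branch closes: p and not p both at 0.
All branches of the tableau close; one closing branch shown above.

Unsatisfiable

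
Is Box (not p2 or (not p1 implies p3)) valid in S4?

Invalid (countermodel exists)

Tableau for the negation not Box (not p2 or (not p1 implies p3)):
1. not Box (not p2 or (not p1 implies p3)), w0
2. not (not p2 or (not p1 implies p3)), w1   [neg-Box-rule on 1: fresh world w1, w0Rw1]
3. p2, w1   [neg-or-rule on 2]
4. not (not p1 implies p3), w1   [neg-or-rule on 2]
5. not p1, w1   [neg-implies-rule on 4]
6. not p3, w1   [neg-implies-rule on 4]
Accessibility: w0Rw0, w0Rw1, w1Rw1
The negation has an open branch (countermodel exists).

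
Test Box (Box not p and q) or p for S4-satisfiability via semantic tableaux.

1. Box (Box not p and q) or p, u
2. p, u
Accessibility: uRu

Yes, satisfiable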